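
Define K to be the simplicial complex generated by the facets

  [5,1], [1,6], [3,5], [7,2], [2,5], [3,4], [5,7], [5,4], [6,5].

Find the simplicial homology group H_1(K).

H_1 ≅ Z^3.

Fix the vertex order 1 < 2 < 3 < 4 < 5 < 6 < 7 and write every simplex with vertices in increasing order. Then dim K = 1 and the simplices of K are:

  0-simplices (7): [1], [2], [3], [4], [5], [6], [7]
  1-simplices (9): [1,5], [1,6], [2,5], [2,7], [3,4], [3,5], [4,5], [5,6], [5,7]

so the chain groups are C_0 ≅ Z^7, C_1 ≅ Z^9.

The boundary map ∂_1: C_1 → C_0 sends each edge [p,q] (with p < q) to q − p. For instance
  ∂[3,4] = [4] − [3].
As a 7×9 matrix over Z this has rank 6, with invariant factors (1,1,1,1,1,1).

Computing H_k = (kernel of ∂_k) / (image of ∂_{k+1}):

  H_1: rank ker ∂_1 − rank ∂_2 = (9 − 6) − 0 = 3, and there is no ∂_2, so H_1 = Z^3.

(K is a triangulation of a wedge of 3 circles.)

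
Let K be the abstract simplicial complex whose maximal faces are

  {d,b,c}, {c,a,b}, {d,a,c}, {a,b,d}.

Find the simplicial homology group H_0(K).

H_0 ≅ Z.

We work with the vertex ordering a < b < c < d. The simplices of K, each written with vertices in increasing order, are:

  0-simplices (4): a, b, c, d
  1-simplices (6): ab, ac, ad, bc, bd, cd
  2-simplices (4): abc, abd, acd, bcd

Hence C_0 ≅ Z^4, C_1 ≅ Z^6, C_2 ≅ Z^4.

The boundary map ∂_1: C_1 → C_0 is given by ∂[p,q] = [q] − [p].
As a 4×6 matrix over Z this has rank 3, with invariant factors (1,1,1).

∂_2: C_2 → C_1 acts by ∂[p,q,r] = [q,r] − [p,r] + [p,q]. For instance
  ∂acd = cd − ad + ac,
  ∂bcd = cd − bd + bc.
The resulting 6×4 matrix has rank 3, and its Smith normal form has invariant factors (1,1,1).

Now H_k = ker ∂_k / im ∂_{k+1}, so:

  H_0: rank C_0 − rank ∂_1 = 4 − 3 = 1, and the invariant factors of ∂_1 are all 1, so H_0 ≅ Z.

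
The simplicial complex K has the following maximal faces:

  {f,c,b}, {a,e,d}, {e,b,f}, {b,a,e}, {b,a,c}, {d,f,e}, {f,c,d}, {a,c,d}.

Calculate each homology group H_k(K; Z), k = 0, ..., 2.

We work with the vertex ordering a < b < c < d < e < f. The simplices of K, each written with vertices in increasing order, are:

  0-simplices (6): a, b, c, d, e, f
  1-simplices (12): ab, ac, ad, ae, bc, be, bf, cd, cf, de, df, ef
  2-simplices (8): abc, abe, acd, ade, bcf, bef, cdf, def

Hence C_0 ≅ Z^6, C_1 ≅ Z^12, C_2 ≅ Z^8.

The boundary map ∂_1: C_1 → C_0 maps an edge to its endpoints' difference, ∂[p,q] = q − p. For instance
  ∂de = e − d.
As a 6×12 matrix over Z this has rank 5, with invariant factors (1,1,1,1,1).

Boundary ∂_2: C_2 → C_1 acts by ∂[p,q,r] = [q,r] − [p,r] + [p,q]. For instance
  ∂bef = ef − bf + be,
  ∂abe = be − ae + ab.
The 12×8 boundary matrix has rank 7 and Smith normal form diag(1,1,1,1,1,1,1).

Computing H_k = (kernel of ∂_k) / (image of ∂_{k+1}):

  H_0: rank C_0 − rank ∂_1 = 6 − 5 = 1, and the invariant factors of ∂_1 are all 1, so H_0 = Z.
  H_1: rank ker ∂_1 − rank ∂_2 = (12 − 5) − 7 = 0, and the invariant factors of ∂_2 are all 1, so H_1 = 0.
  H_2: rank ker ∂_2 − rank ∂_3 = (8 − 7) − 0 = 1, and there is no ∂_3, so H_2 = Z.

H_0 ≅ Z,  H_1 = 0,  H_2 ≅ Z.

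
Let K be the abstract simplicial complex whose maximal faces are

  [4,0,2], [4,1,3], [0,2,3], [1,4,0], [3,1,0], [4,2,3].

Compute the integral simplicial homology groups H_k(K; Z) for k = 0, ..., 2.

H_0 = Z,  H_1 = 0,  H_2 = Z.

Fix the vertex order 0 < 1 < 2 < 3 < 4 and write every simplex with vertices in increasing order. Then dim K = 2 and the simplices of K are:

  0-simplices (5): [0], [1], [2], [3], [4]
  1-simplices (9): [0,1], [0,2], [0,3], [0,4], [1,3], [1,4], [2,3], [2,4], [3,4]
  2-simplices (6): [0,1,3], [0,1,4], [0,2,3], [0,2,4], [1,3,4], [2,3,4]

so the chain groups are C_0 ≅ Z^5, C_1 ≅ Z^9, C_2 ≅ Z^6.

∂_1: C_1 → C_0 is given by ∂[p,q] = [q] − [p].
This gives a 5×9 integer matrix of rank 4; reducing to Smith normal form yields diagonal entries (1,1,1,1).

∂_2: C_2 → C_1 maps a triangle to the signed sum of its edges. For instance
  ∂[0,1,3] = [1,3] − [0,3] + [0,1],
  ∂[2,3,4] = [3,4] − [2,4] + [2,3].
The resulting 9×6 matrix has rank 5, and its Smith normal form has invariant factors (1,1,1,1,1).

Now H_k = ker ∂_k / im ∂_{k+1}, so:

  H_0: rank C_0 − rank ∂_1 = 5 − 4 = 1, and the invariant factors of ∂_1 are all 1, so H_0 ≅ Z.
  H_1: rank ker ∂_1 − rank ∂_2 = (9 − 4) − 5 = 0, and the invariant factors of ∂_2 are all 1, so H_1 ≅ 0.
  H_2: rank ker ∂_2 − rank ∂_3 = (6 − 5) − 0 = 1, and there is no ∂_3, so H_2 ≅ Z.

As a check, the Euler characteristic is 5 − 9 + 6 = 2, which agrees with 1 − 0 + 1 = 2.
(K is a triangulation of the 2-sphere S^2.)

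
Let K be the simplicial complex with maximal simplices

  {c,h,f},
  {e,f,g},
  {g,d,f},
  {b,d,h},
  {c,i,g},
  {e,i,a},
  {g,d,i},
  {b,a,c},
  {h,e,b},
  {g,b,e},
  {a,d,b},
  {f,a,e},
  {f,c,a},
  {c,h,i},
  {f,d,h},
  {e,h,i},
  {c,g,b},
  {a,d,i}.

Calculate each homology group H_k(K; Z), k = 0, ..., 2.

We work with the vertex ordering a < b < c < d < e < f < g < h < i. The simplices of K, each written with vertices in increasing order, are:

  0-simplices (9): a, b, c, d, e, f, g, h, i
  1-simplices (27): ab, ac, ad, ae, af, ai, bc, bd, be, bg, bh, cf, cg, ch, ci, df, dg, dh, di, ef, eg, eh, ei, fg, fh, gi, hi
  2-simplices (18): abc, abd, acf, adi, aef, aei, bcg, bdh, beg, beh, cfh, cgi, chi, dfg, dfh, dgi, efg, ehi

so the chain groups are C_0 ≅ Z^9, C_1 ≅ Z^27, C_2 ≅ Z^18.

The boundary map ∂_1: C_1 → C_0 is given by ∂[p,q] = [q] − [p]. For instance
  ∂ci = i − c.
The resulting 9×27 matrix has rank 8, and its Smith normal form has invariant factors (1,1,1,1,1,1,1,1).

The boundary map ∂_2: C_2 → C_1 acts by ∂[p,q,r] = [q,r] − [p,r] + [p,q]. For instance
  ∂aei = ei − ai + ae,
  ∂bcg = cg − bg + bc.
As a 27×18 matrix over Z this has rank 17, with invariant factors (1,1,1,1,1,1,1,1,1,1,1,1,1,1,1,1,1).

Now H_k = ker ∂_k / im ∂_{k+1}, so:

  H_0: rank C_0 − rank ∂_1 = 9 − 8 = 1, and the invariant factors of ∂_1 are all 1, so H_0 ≅ Z.
  H_1: rank ker ∂_1 − rank ∂_2 = (27 − 8) − 17 = 2, and the invariant factors of ∂_2 are all 1, so H_1 ≅ Z^2.
  H_2: rank ker ∂_2 − rank ∂_3 = (18 − 17) − 0 = 1, and there is no ∂_3, so H_2 ≅ Z.

H_0 ≅ Z,  H_1 ≅ Z^2,  H_2 ≅ Z.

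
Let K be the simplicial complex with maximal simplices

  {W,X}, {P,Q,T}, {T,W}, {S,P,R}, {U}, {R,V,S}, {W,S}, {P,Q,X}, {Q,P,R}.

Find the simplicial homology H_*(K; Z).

H_0 = Z^2,  H_1 = Z^2,  H_2 = 0.

K has 9 vertices, 14 edges, 5 triangles.
rank ∂_0 = 0, rank ∂_1 = 7 ⇒ b_0 = 9 − 0 − 7 = 2; all invariant factors of ∂_1 are 1 so no torsion. So H_0 = Z^2.
rank ∂_1 = 7, rank ∂_2 = 5 ⇒ b_1 = 14 − 7 − 5 = 2; all invariant factors of ∂_2 are 1 so no torsion. So H_1 = Z^2.
rank ∂_2 = 5, rank ∂_3 = 0 ⇒ b_2 = 5 − 5 − 0 = 0. So H_2 = 0.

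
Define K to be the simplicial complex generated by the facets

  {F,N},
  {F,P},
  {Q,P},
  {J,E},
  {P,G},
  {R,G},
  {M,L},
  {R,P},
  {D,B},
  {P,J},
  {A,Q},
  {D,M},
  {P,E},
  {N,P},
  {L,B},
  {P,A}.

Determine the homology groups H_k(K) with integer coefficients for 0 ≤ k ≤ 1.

H_0 = Z^2,  H_1 = Z^5.

We work with the vertex ordering A < B < D < E < F < G < J < L < M < N < P < Q < R. The simplices of K, each written with vertices in increasing order, are:

  0-simplices (13): A, B, D, E, F, G, J, L, M, N, P, Q, R
  1-simplices (16): AP, AQ, BD, BL, DM, EJ, EP, FN, FP, GP, GR, JP, LM, NP, PQ, PR

giving chain groups C_0 ≅ Z^13, C_1 ≅ Z^16.

The boundary map ∂_1: C_1 → C_0 is given by ∂[p,q] = [q] − [p]. For instance
  ∂GR = R − G.
The 13×16 boundary matrix has rank 11 and Smith normal form diag(1,1,1,1,1,1,1,1,1,1,1).

Computing H_k = (kernel of ∂_k) / (image of ∂_{k+1}):

  H_0: rank C_0 − rank ∂_1 = 13 − 11 = 2, and the invariant factors of ∂_1 are all 1, so H_0 ≅ Z^2.
  H_1: rank ker ∂_1 − rank ∂_2 = (16 − 11) − 0 = 5, and there is no ∂_2, so H_1 ≅ Z^5.

(K is a triangulation of the disjoint union of a wedge of 4 circles and the circle S^1.)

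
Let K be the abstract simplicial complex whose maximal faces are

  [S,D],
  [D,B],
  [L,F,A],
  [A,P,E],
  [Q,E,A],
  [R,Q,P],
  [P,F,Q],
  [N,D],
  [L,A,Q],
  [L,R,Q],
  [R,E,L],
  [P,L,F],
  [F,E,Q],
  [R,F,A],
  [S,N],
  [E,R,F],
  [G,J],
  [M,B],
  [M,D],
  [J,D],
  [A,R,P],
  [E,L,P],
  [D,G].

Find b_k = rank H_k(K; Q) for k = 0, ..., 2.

We work with the vertex ordering A < B < D < E < F < G < J < L < M < N < P < Q < R < S. The simplices of K, each written with vertices in increasing order, are:

  0-simplices (14): A, B, D, E, F, G, J, L, M, N, P, Q, R, S
  1-simplices (30): AE, AF, AL, AP, AQ, AR, BD, BM, DG, DJ, DM, DN, DS, EF, EL, EP, EQ, ER, FL, FP, FQ, FR, GJ, LP, LQ, LR, NS, PQ, PR, QR
  2-simplices (14): AEP, AEQ, AFL, AFR, ALQ, APR, EFQ, EFR, ELP, ELR, FLP, FPQ, LQR, PQR

so the chain groups are C_0 ≅ Z^14, C_1 ≅ Z^30, C_2 ≅ Z^14.

∂_1: C_1 → C_0 maps an edge to its endpoints' difference, ∂[p,q] = q − p. For instance
  ∂AL = L − A.
The resulting 14×30 matrix has rank 12, and its Smith normal form has invariant factors (1,1,1,1,1,1,1,1,1,1,1,1).

∂_2: C_2 → C_1 acts by ∂[p,q,r] = [q,r] − [p,r] + [p,q]. For instance
  ∂ALQ = LQ − AQ + AL,
  ∂LQR = QR − LR + LQ.
As a 30×14 matrix over Z this has rank 13, with invariant factors (1,1,1,1,1,1,1,1,1,1,1,1,1).

Reading off H_k = ker ∂_k / im ∂_{k+1}:

  H_0: rank C_0 − rank ∂_1 = 14 − 12 = 2, and the invariant factors of ∂_1 are all 1, so H_0 = Z^2.
  H_1: rank ker ∂_1 − rank ∂_2 = (30 − 12) − 13 = 5, and the invariant factors of ∂_2 are all 1, so H_1 = Z^5.
  H_2: rank ker ∂_2 − rank ∂_3 = (14 − 13) − 0 = 1, and there is no ∂_3, so H_2 = Z.

Hence the Betti numbers are b_0 = 2, b_1 = 5, b_2 = 1.

b_0 = 2, b_1 = 5, b_2 = 1.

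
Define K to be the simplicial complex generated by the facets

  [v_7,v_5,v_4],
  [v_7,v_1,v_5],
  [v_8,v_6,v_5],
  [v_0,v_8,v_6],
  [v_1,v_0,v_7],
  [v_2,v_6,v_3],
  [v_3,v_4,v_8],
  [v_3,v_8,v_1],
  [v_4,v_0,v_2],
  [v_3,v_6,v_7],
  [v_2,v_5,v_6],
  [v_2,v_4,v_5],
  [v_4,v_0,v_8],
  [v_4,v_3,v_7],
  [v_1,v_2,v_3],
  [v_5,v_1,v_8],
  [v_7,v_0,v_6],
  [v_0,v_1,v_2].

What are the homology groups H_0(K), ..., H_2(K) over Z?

Order the vertices as v_0 < v_1 < v_2 < v_3 < v_4 < v_5 < v_6 < v_7 < v_8. Listing each simplex with vertices in this order, K has dimension 2 with simplices:

  0-simplices (9): [v_0], [v_1], [v_2], [v_3], [v_4], [v_5], [v_6], [v_7], [v_8]
  1-simplices (27): (27 of them)
  2-simplices (18): (18 of them)

giving chain groups C_0 ≅ Z^9, C_1 ≅ Z^27, C_2 ≅ Z^18.

∂_1: C_1 → C_0 sends each edge [p,q] (with p < q) to q − p. For instance
  ∂[v_2,v_5] = [v_5] − [v_2].
This gives a 9×27 integer matrix of rank 8; reducing to Smith normal form yields diagonal entries (1,1,1,1,1,1,1,1).

Boundary ∂_2: C_2 → C_1 sends each 2-simplex [p,q,r] to [q,r] − [p,r] + [p,q]. For instance
  ∂[v_0,v_6,v_7] = [v_6,v_7] − [v_0,v_7] + [v_0,v_6],
  ∂[v_3,v_4,v_8] = [v_4,v_8] − [v_3,v_8] + [v_3,v_4].
The resulting 27×18 matrix has rank 17, and its Smith normal form has invariant factors (1,1,1,1,1,1,1,1,1,1,1,1,1,1,1,1,1).

Computing H_k = (kernel of ∂_k) / (image of ∂_{k+1}):

  H_0: rank C_0 − rank ∂_1 = 9 − 8 = 1, and the invariant factors of ∂_1 are all 1, so H_0 = Z.
  H_1: rank ker ∂_1 − rank ∂_2 = (27 − 8) − 17 = 2, and the invariant factors of ∂_2 are all 1, so H_1 = Z^2.
  H_2: rank ker ∂_2 − rank ∂_3 = (18 − 17) − 0 = 1, and there is no ∂_3, so H_2 = Z.

As a check, the Euler characteristic is 9 − 27 + 18 = 0, which agrees with 1 − 2 + 1 = 0.
(K is a triangulation of the torus T^2.)

H_0 ≅ Z,  H_1 ≅ Z^2,  H_2 ≅ Z.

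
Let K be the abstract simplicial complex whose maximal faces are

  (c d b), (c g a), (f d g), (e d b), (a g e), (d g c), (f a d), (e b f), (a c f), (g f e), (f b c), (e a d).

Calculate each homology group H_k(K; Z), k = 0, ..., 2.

Take the total order a < b < c < d < e < f < g on the vertex set. Then K (dimension 2) consists of the simplices:

  0-simplices (7): a, b, c, d, e, f, g
  1-simplices (18): ac, ad, ae, af, ag, bc, bd, be, bf, cd, cf, cg, de, df, dg, ef, eg, fg
  2-simplices (12): acf, acg, ade, adf, aeg, bcd, bcf, bde, bef, cdg, dfg, efg

giving chain groups C_0 ≅ Z^7, C_1 ≅ Z^18, C_2 ≅ Z^12.

The boundary map ∂_1: C_1 → C_0 maps an edge to its endpoints' difference, ∂[p,q] = q − p. For instance
  ∂be = e − b.
The resulting 7×18 matrix has rank 6, and its Smith normal form has invariant factors (1,1,1,1,1,1).

The boundary map ∂_2: C_2 → C_1 sends each 2-simplex [p,q,r] to [q,r] − [p,r] + [p,q]. For instance
  ∂efg = fg − eg + ef,
  ∂cdg = dg − cg + cd.
The 18×12 boundary matrix has rank 12 and Smith normal form diag(1,1,1,1,1,1,1,1,1,1,1,2).

From H_k ≅ ker(∂_k) / im(∂_{k+1}) we obtain:

  H_0: rank C_0 − rank ∂_1 = 7 − 6 = 1, and the invariant factors of ∂_1 are all 1, so H_0 = Z.
  H_1: rank ker ∂_1 − rank ∂_2 = (18 − 6) − 12 = 0, and ∂_2 has invariant factor 2 > 1, so H_1 = Z/2Z.
  H_2: rank ker ∂_2 − rank ∂_3 = (12 − 12) − 0 = 0, and there is no ∂_3, so H_2 = 0.

As a check, the Euler characteristic is 7 − 18 + 12 = 1, which agrees with 1 − 0 + 0 = 1.
(K is a triangulation of the real projective plane RP^2.)

H_0 = Z,  H_1 = Z/2Z,  H_2 = 0.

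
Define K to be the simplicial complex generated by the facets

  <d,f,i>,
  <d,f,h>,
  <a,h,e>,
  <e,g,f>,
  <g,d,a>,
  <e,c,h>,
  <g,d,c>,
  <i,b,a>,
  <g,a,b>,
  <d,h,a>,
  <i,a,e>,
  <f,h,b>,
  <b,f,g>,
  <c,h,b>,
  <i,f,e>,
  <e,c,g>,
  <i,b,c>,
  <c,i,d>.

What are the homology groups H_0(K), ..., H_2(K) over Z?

H_0 ≅ Z,  H_1 ≅ Z^2,  H_2 ≅ Z.

Order the vertices as a < b < c < d < e < f < g < h < i. Listing each simplex with vertices in this order, K has dimension 2 with simplices:

  0-simplices (9): a, b, c, d, e, f, g, h, i
  1-simplices (27): ab, ad, ae, ag, ah, ai, bc, bf, bg, bh, bi, cd, ce, cg, ch, ci, df, dg, dh, di, ef, eg, eh, ei, fg, fh, fi
  2-simplices (18): abg, abi, adg, adh, aeh, aei, bch, bci, bfg, bfh, cdg, cdi, ceg, ceh, dfh, dfi, efg, efi

giving chain groups C_0 ≅ Z^9, C_1 ≅ Z^27, C_2 ≅ Z^18.

∂_1: C_1 → C_0 is given by ∂[p,q] = [q] − [p]. For instance
  ∂ce = e − c.
The resulting 9×27 matrix has rank 8, and its Smith normal form has invariant factors (1,1,1,1,1,1,1,1).

The boundary map ∂_2: C_2 → C_1 sends each 2-simplex [p,q,r] to [q,r] − [p,r] + [p,q]. For instance
  ∂cdi = di − ci + cd,
  ∂ceh = eh − ch + ce.
The 27×18 boundary matrix has rank 17 and Smith normal form diag(1,1,1,1,1,1,1,1,1,1,1,1,1,1,1,1,1).

Computing H_k = (kernel of ∂_k) / (image of ∂_{k+1}):

  H_0: rank C_0 − rank ∂_1 = 9 − 8 = 1, and the invariant factors of ∂_1 are all 1, so H_0 ≅ Z.
  H_1: rank ker ∂_1 − rank ∂_2 = (27 − 8) − 17 = 2, and the invariant factors of ∂_2 are all 1, so H_1 ≅ Z^2.
  H_2: rank ker ∂_2 − rank ∂_3 = (18 − 17) − 0 = 1, and there is no ∂_3, so H_2 ≅ Z.

As a check, the Euler characteristic is 9 − 27 + 18 = 0, which agrees with 1 − 2 + 1 = 0.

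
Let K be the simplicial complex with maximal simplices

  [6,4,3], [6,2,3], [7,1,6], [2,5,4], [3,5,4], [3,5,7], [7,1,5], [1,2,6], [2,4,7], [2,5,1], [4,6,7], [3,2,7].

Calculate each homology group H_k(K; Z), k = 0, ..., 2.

H_0 ≅ Z,  H_1 ≅ Z/2,  H_2 = 0.

We work with the vertex ordering 1 < 2 < 3 < 4 < 5 < 6 < 7. The simplices of K, each written with vertices in increasing order, are:

  0-simplices (7): [1], [2], [3], [4], [5], [6], [7]
  1-simplices (18): [1,2], [1,5], [1,6], [1,7], [2,3], [2,4], [2,5], [2,6], [2,7], [3,4], [3,5], [3,6], [3,7], [4,5], [4,6], [4,7], [5,7], [6,7]
  2-simplices (12): [1,2,5], [1,2,6], [1,5,7], [1,6,7], [2,3,6], [2,3,7], [2,4,5], [2,4,7], [3,4,5], [3,4,6], [3,5,7], [4,6,7]

Hence C_0 ≅ Z^7, C_1 ≅ Z^18, C_2 ≅ Z^12.

∂_1: C_1 → C_0 is given by ∂[p,q] = [q] − [p]. For instance
  ∂[5,7] = [7] − [5].
As a 7×18 matrix over Z this has rank 6, with invariant factors (1,1,1,1,1,1).

Boundary ∂_2: C_2 → C_1 maps a triangle to the signed sum of its edges. For instance
  ∂[1,2,6] = [2,6] − [1,6] + [1,2],
  ∂[2,4,5] = [4,5] − [2,5] + [2,4].
This gives a 18×12 integer matrix of rank 12; reducing to Smith normal form yields diagonal entries (1,1,1,1,1,1,1,1,1,1,1,2).

From H_k ≅ ker(∂_k) / im(∂_{k+1}) we obtain:

  H_0: rank C_0 − rank ∂_1 = 7 − 6 = 1, and the invariant factors of ∂_1 are all 1, so H_0 = Z.
  H_1: rank ker ∂_1 − rank ∂_2 = (18 − 6) − 12 = 0, and ∂_2 has invariant factor 2 > 1, so H_1 = Z/2.
  H_2: rank ker ∂_2 − rank ∂_3 = (12 − 12) − 0 = 0, and there is no ∂_3, so H_2 = 0.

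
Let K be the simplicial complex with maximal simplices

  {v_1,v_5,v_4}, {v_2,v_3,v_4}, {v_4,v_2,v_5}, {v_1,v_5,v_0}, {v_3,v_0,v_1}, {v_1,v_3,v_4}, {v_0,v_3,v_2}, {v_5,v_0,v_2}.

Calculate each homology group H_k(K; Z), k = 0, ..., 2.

We work with the vertex ordering v_0 < v_1 < v_2 < v_3 < v_4 < v_5. The simplices of K, each written with vertices in increasing order, are:

  0-simplices (6): [v_0], [v_1], [v_2], [v_3], [v_4], [v_5]
  1-simplices (12): [v_0,v_1], [v_0,v_2], [v_0,v_3], [v_0,v_5], [v_1,v_3], [v_1,v_4], [v_1,v_5], [v_2,v_3], [v_2,v_4], [v_2,v_5], [v_3,v_4], [v_4,v_5]
  2-simplices (8): [v_0,v_1,v_3], [v_0,v_1,v_5], [v_0,v_2,v_3], [v_0,v_2,v_5], [v_1,v_3,v_4], [v_1,v_4,v_5], [v_2,v_3,v_4], [v_2,v_4,v_5]

Hence C_0 ≅ Z^6, C_1 ≅ Z^12, C_2 ≅ Z^8.

The boundary map ∂_1: C_1 → C_0 sends each edge [p,q] (with p < q) to q − p.
The 6×12 boundary matrix has rank 5 and Smith normal form diag(1,1,1,1,1).

The boundary map ∂_2: C_2 → C_1 acts by ∂[p,q,r] = [q,r] − [p,r] + [p,q]. For instance
  ∂[v_2,v_3,v_4] = [v_3,v_4] − [v_2,v_4] + [v_2,v_3],
  ∂[v_0,v_2,v_3] = [v_2,v_3] − [v_0,v_3] + [v_0,v_2].
The 12×8 boundary matrix has rank 7 and Smith normal form diag(1,1,1,1,1,1,1).

Now H_k = ker ∂_k / im ∂_{k+1}, so:

  H_0: rank C_0 − rank ∂_1 = 6 − 5 = 1, and the invariant factors of ∂_1 are all 1, so H_0 = Z.
  H_1: rank ker ∂_1 − rank ∂_2 = (12 − 5) − 7 = 0, and the invariant factors of ∂_2 are all 1, so H_1 = 0.
  H_2: rank ker ∂_2 − rank ∂_3 = (8 − 7) − 0 = 1, and there is no ∂_3, so H_2 = Z.

As a check, the Euler characteristic is 6 − 12 + 8 = 2, which agrees with 1 − 0 + 1 = 2.

H_0 ≅ Z,  H_1 = 0,  H_2 ≅ Z.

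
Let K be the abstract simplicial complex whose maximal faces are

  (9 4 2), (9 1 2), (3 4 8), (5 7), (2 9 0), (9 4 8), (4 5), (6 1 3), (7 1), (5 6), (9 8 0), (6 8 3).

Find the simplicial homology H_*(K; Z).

H_0 = Z,  H_1 = Z^3,  H_2 = 0.

Fix the vertex order 0 < 1 < 2 < 3 < 4 < 5 < 6 < 7 < 8 < 9 and write every simplex with vertices in increasing order. Then dim K = 2 and the simplices of K are:

  0-simplices (10): [0], [1], [2], [3], [4], [5], [6], [7], [8], [9]
  1-simplices (20): [0,2], [0,8], [0,9], [1,2], [1,3], [1,6], [1,7], [1,9], [2,4], [2,9], [3,4], [3,6], [3,8], [4,5], [4,8], [4,9], [5,6], [5,7], [6,8], [8,9]
  2-simplices (8): [0,2,9], [0,8,9], [1,2,9], [1,3,6], [2,4,9], [3,4,8], [3,6,8], [4,8,9]

Hence C_0 ≅ Z^10, C_1 ≅ Z^20, C_2 ≅ Z^8.

The boundary map ∂_1: C_1 → C_0 maps an edge to its endpoints' difference, ∂[p,q] = q − p.
The resulting 10×20 matrix has rank 9, and its Smith normal form has invariant factors (1,1,1,1,1,1,1,1,1).

∂_2: C_2 → C_1 acts by ∂[p,q,r] = [q,r] − [p,r] + [p,q]. For instance
  ∂[3,6,8] = [6,8] − [3,8] + [3,6],
  ∂[4,8,9] = [8,9] − [4,9] + [4,8].
The resulting 20×8 matrix has rank 8, and its Smith normal form has invariant factors (1,1,1,1,1,1,1,1).

From H_k ≅ ker(∂_k) / im(∂_{k+1}) we obtain:

  H_0: rank C_0 − rank ∂_1 = 10 − 9 = 1, and the invariant factors of ∂_1 are all 1, so H_0 = Z.
  H_1: rank ker ∂_1 − rank ∂_2 = (20 − 9) − 8 = 3, and the invariant factors of ∂_2 are all 1, so H_1 = Z^3.
  H_2: rank ker ∂_2 − rank ∂_3 = (8 − 8) − 0 = 0, and there is no ∂_3, so H_2 = 0.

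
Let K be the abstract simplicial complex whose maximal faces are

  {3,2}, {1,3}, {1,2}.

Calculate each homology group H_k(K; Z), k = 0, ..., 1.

Take the total order 1 < 2 < 3 on the vertex set. Then K (dimension 1) consists of the simplices:

  0-simplices (3): [1], [2], [3]
  1-simplices (3): [1,2], [1,3], [2,3]

Hence C_0 ≅ Z^3, C_1 ≅ Z^3.

∂_1: C_1 → C_0 maps an edge to its endpoints' difference, ∂[p,q] = q − p. For instance
  ∂[2,3] = [3] − [2].
As a 3×3 matrix over Z this has rank 2, with invariant factors (1,1).

From H_k ≅ ker(∂_k) / im(∂_{k+1}) we obtain:

  H_0: rank C_0 − rank ∂_1 = 3 − 2 = 1, and the invariant factors of ∂_1 are all 1, so H_0 ≅ Z.
  H_1: rank ker ∂_1 − rank ∂_2 = (3 − 2) − 0 = 1, and there is no ∂_2, so H_1 ≅ Z.

(K is a triangulation of the circle S^1.)

H_0 ≅ Z,  H_1 ≅ Z.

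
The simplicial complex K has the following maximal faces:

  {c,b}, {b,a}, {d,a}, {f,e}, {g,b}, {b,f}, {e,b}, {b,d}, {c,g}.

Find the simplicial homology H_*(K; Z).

H_0 ≅ Z,  H_1 ≅ Z^3.

We work with the vertex ordering a < b < c < d < e < f < g. The simplices of K, each written with vertices in increasing order, are:

  0-simplices (7): a, b, c, d, e, f, g
  1-simplices (9): ab, ad, bc, bd, be, bf, bg, cg, ef

giving chain groups C_0 ≅ Z^7, C_1 ≅ Z^9.

∂_1: C_1 → C_0 sends each edge [p,q] (with p < q) to q − p.
This gives a 7×9 integer matrix of rank 6; reducing to Smith normal form yields diagonal entries (1,1,1,1,1,1).

Now H_k = ker ∂_k / im ∂_{k+1}, so:

  H_0: rank C_0 − rank ∂_1 = 7 − 6 = 1, and the invariant factors of ∂_1 are all 1, so H_0 = Z.
  H_1: rank ker ∂_1 − rank ∂_2 = (9 − 6) − 0 = 3, and there is no ∂_2, so H_1 = Z^3.

As a check, the Euler characteristic is 7 − 9 = -2, which agrees with 1 − 3 = -2.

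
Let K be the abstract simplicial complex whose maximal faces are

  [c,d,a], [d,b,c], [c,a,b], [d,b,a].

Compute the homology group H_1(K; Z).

H_1 ≅ 0.

Fix the vertex order a < b < c < d and write every simplex with vertices in increasing order. Then dim K = 2 and the simplices of K are:

  0-simplices (4): a, b, c, d
  1-simplices (6): ab, ac, ad, bc, bd, cd
  2-simplices (4): abc, abd, acd, bcd

giving chain groups C_0 ≅ Z^4, C_1 ≅ Z^6, C_2 ≅ Z^4.

∂_1: C_1 → C_0 is given by ∂[p,q] = [q] − [p].
The 4×6 boundary matrix has rank 3 and Smith normal form diag(1,1,1).

Boundary ∂_2: C_2 → C_1 sends each 2-simplex [p,q,r] to [q,r] − [p,r] + [p,q]. For instance
  ∂bcd = cd − bd + bc,
  ∂acd = cd − ad + ac.
As a 6×4 matrix over Z this has rank 3, with invariant factors (1,1,1).

Now H_k = ker ∂_k / im ∂_{k+1}, so:

  H_1: rank ker ∂_1 − rank ∂_2 = (6 − 3) − 3 = 0, and the invariant factors of ∂_2 are all 1, so H_1 = 0.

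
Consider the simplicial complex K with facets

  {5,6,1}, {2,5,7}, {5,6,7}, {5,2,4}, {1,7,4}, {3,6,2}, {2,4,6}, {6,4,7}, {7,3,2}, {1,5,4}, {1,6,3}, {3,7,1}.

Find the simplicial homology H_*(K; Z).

H_0 = Z,  H_1 = Z_2,  H_2 = 0.

Take the total order 1 < 2 < 3 < 4 < 5 < 6 < 7 on the vertex set. Then K (dimension 2) consists of the simplices:

  0-simplices (7): [1], [2], [3], [4], [5], [6], [7]
  1-simplices (18): [1,3], [1,4], [1,5], [1,6], [1,7], [2,3], [2,4], [2,5], [2,6], [2,7], [3,6], [3,7], [4,5], [4,6], [4,7], [5,6], [5,7], [6,7]
  2-simplices (12): [1,3,6], [1,3,7], [1,4,5], [1,4,7], [1,5,6], [2,3,6], [2,3,7], [2,4,5], [2,4,6], [2,5,7], [4,6,7], [5,6,7]

giving chain groups C_0 ≅ Z^7, C_1 ≅ Z^18, C_2 ≅ Z^12.

The boundary map ∂_1: C_1 → C_0 sends each edge [p,q] (with p < q) to q − p. For instance
  ∂[1,5] = [5] − [1].
The 7×18 boundary matrix has rank 6 and Smith normal form diag(1,1,1,1,1,1).

The boundary map ∂_2: C_2 → C_1 sends each 2-simplex [p,q,r] to [q,r] − [p,r] + [p,q]. For instance
  ∂[2,4,5] = [4,5] − [2,5] + [2,4],
  ∂[2,3,7] = [3,7] − [2,7] + [2,3].
The resulting 18×12 matrix has rank 12, and its Smith normal form has invariant factors (1,1,1,1,1,1,1,1,1,1,1,2).

Reading off H_k = ker ∂_k / im ∂_{k+1}:

  H_0: rank C_0 − rank ∂_1 = 7 − 6 = 1, and the invariant factors of ∂_1 are all 1, so H_0 = Z.
  H_1: rank ker ∂_1 − rank ∂_2 = (18 − 6) − 12 = 0, and ∂_2 has invariant factor 2 > 1, so H_1 = Z_2.
  H_2: rank ker ∂_2 − rank ∂_3 = (12 − 12) − 0 = 0, and there is no ∂_3, so H_2 = 0.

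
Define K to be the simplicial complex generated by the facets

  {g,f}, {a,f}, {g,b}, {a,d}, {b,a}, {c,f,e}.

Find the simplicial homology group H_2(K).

H_2 ≅ 0.

Order the vertices as a < b < c < d < e < f < g. Listing each simplex with vertices in this order, K has dimension 2 with simplices:

  0-simplices (7): a, b, c, d, e, f, g
  1-simplices (8): ab, ad, af, bg, ce, cf, ef, fg
  2-simplices (1): cef

Hence C_0 ≅ Z^7, C_1 ≅ Z^8, C_2 ≅ Z^1.

The boundary map ∂_1: C_1 → C_0 maps an edge to its endpoints' difference, ∂[p,q] = q − p. For instance
  ∂cf = f − c.
The resulting 7×8 matrix has rank 6, and its Smith normal form has invariant factors (1,1,1,1,1,1).

Boundary ∂_2: C_2 → C_1 acts by ∂[p,q,r] = [q,r] − [p,r] + [p,q]. For instance
  ∂cef = ef − cf + ce.
This gives a 8×1 integer matrix of rank 1; reducing to Smith normal form yields diagonal entries (1).

Now H_k = ker ∂_k / im ∂_{k+1}, so:

  H_2: rank ker ∂_2 − rank ∂_3 = (1 − 1) − 0 = 0, and there is no ∂_3, so H_2 ≅ 0.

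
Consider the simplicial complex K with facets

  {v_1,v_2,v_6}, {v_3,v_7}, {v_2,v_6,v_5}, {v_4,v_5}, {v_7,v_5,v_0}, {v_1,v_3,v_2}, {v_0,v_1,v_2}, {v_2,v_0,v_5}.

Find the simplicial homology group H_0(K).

Fix the vertex order v_0 < v_1 < v_2 < v_3 < v_4 < v_5 < v_6 < v_7 and write every simplex with vertices in increasing order. Then dim K = 2 and the simplices of K are:

  0-simplices (8): [v_0], [v_1], [v_2], [v_3], [v_4], [v_5], [v_6], [v_7]
  1-simplices (14): [v_0,v_1], [v_0,v_2], [v_0,v_5], [v_0,v_7], [v_1,v_2], [v_1,v_3], [v_1,v_6], [v_2,v_3], [v_2,v_5], [v_2,v_6], [v_3,v_7], [v_4,v_5], [v_5,v_6], [v_5,v_7]
  2-simplices (6): [v_0,v_1,v_2], [v_0,v_2,v_5], [v_0,v_5,v_7], [v_1,v_2,v_3], [v_1,v_2,v_6], [v_2,v_5,v_6]

so the chain groups are C_0 ≅ Z^8, C_1 ≅ Z^14, C_2 ≅ Z^6.

Boundary ∂_1: C_1 → C_0 is given by ∂[p,q] = [q] − [p]. For instance
  ∂[v_2,v_5] = [v_5] − [v_2].
This gives a 8×14 integer matrix of rank 7; reducing to Smith normal form yields diagonal entries (1,1,1,1,1,1,1).

∂_2: C_2 → C_1 sends each 2-simplex [p,q,r] to [q,r] − [p,r] + [p,q]. For instance
  ∂[v_0,v_2,v_5] = [v_2,v_5] − [v_0,v_5] + [v_0,v_2],
  ∂[v_0,v_1,v_2] = [v_1,v_2] − [v_0,v_2] + [v_0,v_1].
As a 14×6 matrix over Z this has rank 6, with invariant factors (1,1,1,1,1,1).

Reading off H_k = ker ∂_k / im ∂_{k+1}:

  H_0: rank C_0 − rank ∂_1 = 8 − 7 = 1, and the invariant factors of ∂_1 are all 1, so H_0 = Z.

H_0 ≅ Z.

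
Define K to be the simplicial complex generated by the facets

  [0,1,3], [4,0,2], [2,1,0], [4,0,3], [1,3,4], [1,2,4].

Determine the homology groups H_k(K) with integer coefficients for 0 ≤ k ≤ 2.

Fix the vertex order 0 < 1 < 2 < 3 < 4 and write every simplex with vertices in increasing order. Then dim K = 2 and the simplices of K are:

  0-simplices (5): [0], [1], [2], [3], [4]
  1-simplices (9): [0,1], [0,2], [0,3], [0,4], [1,2], [1,3], [1,4], [2,4], [3,4]
  2-simplices (6): [0,1,2], [0,1,3], [0,2,4], [0,3,4], [1,2,4], [1,3,4]

so the chain groups are C_0 ≅ Z^5, C_1 ≅ Z^9, C_2 ≅ Z^6.

∂_1: C_1 → C_0 maps an edge to its endpoints' difference, ∂[p,q] = q − p. For instance
  ∂[0,4] = [4] − [0].
The resulting 5×9 matrix has rank 4, and its Smith normal form has invariant factors (1,1,1,1).

∂_2: C_2 → C_1 maps a triangle to the signed sum of its edges. For instance
  ∂[0,3,4] = [3,4] − [0,4] + [0,3],
  ∂[0,1,3] = [1,3] − [0,3] + [0,1].
As a 9×6 matrix over Z this has rank 5, with invariant factors (1,1,1,1,1).

Now H_k = ker ∂_k / im ∂_{k+1}, so:

  H_0: rank C_0 − rank ∂_1 = 5 − 4 = 1, and the invariant factors of ∂_1 are all 1, so H_0 ≅ Z.
  H_1: rank ker ∂_1 − rank ∂_2 = (9 − 4) − 5 = 0, and the invariant factors of ∂_2 are all 1, so H_1 ≅ 0.
  H_2: rank ker ∂_2 − rank ∂_3 = (6 − 5) − 0 = 1, and there is no ∂_3, so H_2 ≅ Z.

As a check, the Euler characteristic is 5 − 9 + 6 = 2, which agrees with 1 − 0 + 1 = 2.

H_0 ≅ Z,  H_1 = 0,  H_2 ≅ Z.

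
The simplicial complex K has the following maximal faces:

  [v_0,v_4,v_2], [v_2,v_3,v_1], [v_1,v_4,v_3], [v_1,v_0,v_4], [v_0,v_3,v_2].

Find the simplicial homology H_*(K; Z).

H_0 ≅ Z,  H_1 ≅ Z,  H_2 = 0.

Take the total order v_0 < v_1 < v_2 < v_3 < v_4 on the vertex set. Then K (dimension 2) consists of the simplices:

  0-simplices (5): [v_0], [v_1], [v_2], [v_3], [v_4]
  1-simplices (10): [v_0,v_1], [v_0,v_2], [v_0,v_3], [v_0,v_4], [v_1,v_2], [v_1,v_3], [v_1,v_4], [v_2,v_3], [v_2,v_4], [v_3,v_4]
  2-simplices (5): [v_0,v_1,v_4], [v_0,v_2,v_3], [v_0,v_2,v_4], [v_1,v_2,v_3], [v_1,v_3,v_4]

so the chain groups are C_0 ≅ Z^5, C_1 ≅ Z^10, C_2 ≅ Z^5.

Boundary ∂_1: C_1 → C_0 maps an edge to its endpoints' difference, ∂[p,q] = q − p. For instance
  ∂[v_0,v_1] = [v_1] − [v_0].
The resulting 5×10 matrix has rank 4, and its Smith normal form has invariant factors (1,1,1,1).

Boundary ∂_2: C_2 → C_1 sends each 2-simplex [p,q,r] to [q,r] − [p,r] + [p,q]. For instance
  ∂[v_1,v_3,v_4] = [v_3,v_4] − [v_1,v_4] + [v_1,v_3],
  ∂[v_1,v_2,v_3] = [v_2,v_3] − [v_1,v_3] + [v_1,v_2].
As a 10×5 matrix over Z this has rank 5, with invariant factors (1,1,1,1,1).

Computing H_k = (kernel of ∂_k) / (image of ∂_{k+1}):

  H_0: rank C_0 − rank ∂_1 = 5 − 4 = 1, and the invariant factors of ∂_1 are all 1, so H_0 = Z.
  H_1: rank ker ∂_1 − rank ∂_2 = (10 − 4) − 5 = 1, and the invariant factors of ∂_2 are all 1, so H_1 = Z.
  H_2: rank ker ∂_2 − rank ∂_3 = (5 − 5) − 0 = 0, and there is no ∂_3, so H_2 = 0.

As a check, the Euler characteristic is 5 − 10 + 5 = 0, which agrees with 1 − 1 + 0 = 0.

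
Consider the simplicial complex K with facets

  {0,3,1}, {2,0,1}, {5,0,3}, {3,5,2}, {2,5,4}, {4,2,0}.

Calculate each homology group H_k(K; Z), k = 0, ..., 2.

We work with the vertex ordering 0 < 1 < 2 < 3 < 4 < 5. The simplices of K, each written with vertices in increasing order, are:

  0-simplices (6): [0], [1], [2], [3], [4], [5]
  1-simplices (12): [0,1], [0,2], [0,3], [0,4], [0,5], [1,2], [1,3], [2,3], [2,4], [2,5], [3,5], [4,5]
  2-simplices (6): [0,1,2], [0,1,3], [0,2,4], [0,3,5], [2,3,5], [2,4,5]

Hence C_0 ≅ Z^6, C_1 ≅ Z^12, C_2 ≅ Z^6.

Boundary ∂_1: C_1 → C_0 sends each edge [p,q] (with p < q) to q − p. For instance
  ∂[2,5] = [5] − [2].
As a 6×12 matrix over Z this has rank 5, with invariant factors (1,1,1,1,1).

∂_2: C_2 → C_1 maps a triangle to the signed sum of its edges. For instance
  ∂[0,2,4] = [2,4] − [0,4] + [0,2],
  ∂[0,1,3] = [1,3] − [0,3] + [0,1].
As a 12×6 matrix over Z this has rank 6, with invariant factors (1,1,1,1,1,1).

Now H_k = ker ∂_k / im ∂_{k+1}, so:

  H_0: rank C_0 − rank ∂_1 = 6 − 5 = 1, and the invariant factors of ∂_1 are all 1, so H_0 ≅ Z.
  H_1: rank ker ∂_1 − rank ∂_2 = (12 − 5) − 6 = 1, and the invariant factors of ∂_2 are all 1, so H_1 ≅ Z.
  H_2: rank ker ∂_2 − rank ∂_3 = (6 − 6) − 0 = 0, and there is no ∂_3, so H_2 ≅ 0.

H_0 = Z,  H_1 = Z,  H_2 = 0.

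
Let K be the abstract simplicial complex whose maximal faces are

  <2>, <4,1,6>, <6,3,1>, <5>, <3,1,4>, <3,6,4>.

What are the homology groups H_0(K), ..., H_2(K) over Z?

H_0 = Z^3,  H_1 = 0,  H_2 = Z.

Fix the vertex order 1 < 2 < 3 < 4 < 5 < 6 and write every simplex with vertices in increasing order. Then dim K = 2 and the simplices of K are:

  0-simplices (6): [1], [2], [3], [4], [5], [6]
  1-simplices (6): [1,3], [1,4], [1,6], [3,4], [3,6], [4,6]
  2-simplices (4): [1,3,4], [1,3,6], [1,4,6], [3,4,6]

giving chain groups C_0 ≅ Z^6, C_1 ≅ Z^6, C_2 ≅ Z^4.

∂_1: C_1 → C_0 sends each edge [p,q] (with p < q) to q − p.
The 6×6 boundary matrix has rank 3 and Smith normal form diag(1,1,1).

∂_2: C_2 → C_1 maps a triangle to the signed sum of its edges. For instance
  ∂[1,4,6] = [4,6] − [1,6] + [1,4],
  ∂[3,4,6] = [4,6] − [3,6] + [3,4].
As a 6×4 matrix over Z this has rank 3, with invariant factors (1,1,1).

Now H_k = ker ∂_k / im ∂_{k+1}, so:

  H_0: rank C_0 − rank ∂_1 = 6 − 3 = 3, and the invariant factors of ∂_1 are all 1, so H_0 = Z^3.
  H_1: rank ker ∂_1 − rank ∂_2 = (6 − 3) − 3 = 0, and the invariant factors of ∂_2 are all 1, so H_1 = 0.
  H_2: rank ker ∂_2 − rank ∂_3 = (4 − 3) − 0 = 1, and there is no ∂_3, so H_2 = Z.

As a check, the Euler characteristic is 6 − 6 + 4 = 4, which agrees with 3 − 0 + 1 = 4.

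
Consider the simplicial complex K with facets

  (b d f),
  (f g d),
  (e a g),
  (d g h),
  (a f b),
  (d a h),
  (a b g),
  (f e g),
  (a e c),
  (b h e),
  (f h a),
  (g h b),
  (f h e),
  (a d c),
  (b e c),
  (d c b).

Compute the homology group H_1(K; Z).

H_1 = Z^2.

We work with the vertex ordering a < b < c < d < e < f < g < h. The simplices of K, each written with vertices in increasing order, are:

  0-simplices (8): a, b, c, d, e, f, g, h
  1-simplices (24): ab, ac, ad, ae, af, ag, ah, bc, bd, be, bf, bg, bh, cd, ce, df, dg, dh, ef, eg, eh, fg, fh, gh
  2-simplices (16): abf, abg, acd, ace, adh, aeg, afh, bcd, bce, bdf, beh, bgh, dfg, dgh, efg, efh

giving chain groups C_0 ≅ Z^8, C_1 ≅ Z^24, C_2 ≅ Z^16.

Boundary ∂_1: C_1 → C_0 sends each edge [p,q] (with p < q) to q − p.
This gives a 8×24 integer matrix of rank 7; reducing to Smith normal form yields diagonal entries (1,1,1,1,1,1,1).

Boundary ∂_2: C_2 → C_1 maps a triangle to the signed sum of its edges. For instance
  ∂bcd = cd − bd + bc,
  ∂efh = fh − eh + ef.
The 24×16 boundary matrix has rank 15 and Smith normal form diag(1,1,1,1,1,1,1,1,1,1,1,1,1,1,1).

From H_k ≅ ker(∂_k) / im(∂_{k+1}) we obtain:

  H_1: rank ker ∂_1 − rank ∂_2 = (24 − 7) − 15 = 2, and the invariant factors of ∂_2 are all 1, so H_1 = Z^2.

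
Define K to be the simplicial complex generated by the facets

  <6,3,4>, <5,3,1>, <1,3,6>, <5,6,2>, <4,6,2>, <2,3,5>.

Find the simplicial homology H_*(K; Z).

H_0 = Z,  H_1 = Z,  H_2 = 0.

Fix the vertex order 1 < 2 < 3 < 4 < 5 < 6 and write every simplex with vertices in increasing order. Then dim K = 2 and the simplices of K are:

  0-simplices (6): [1], [2], [3], [4], [5], [6]
  1-simplices (12): [1,3], [1,5], [1,6], [2,3], [2,4], [2,5], [2,6], [3,4], [3,5], [3,6], [4,6], [5,6]
  2-simplices (6): [1,3,5], [1,3,6], [2,3,5], [2,4,6], [2,5,6], [3,4,6]

Hence C_0 ≅ Z^6, C_1 ≅ Z^12, C_2 ≅ Z^6.

The boundary map ∂_1: C_1 → C_0 is given by ∂[p,q] = [q] − [p].
The resulting 6×12 matrix has rank 5, and its Smith normal form has invariant factors (1,1,1,1,1).

Boundary ∂_2: C_2 → C_1 acts by ∂[p,q,r] = [q,r] − [p,r] + [p,q]. For instance
  ∂[2,3,5] = [3,5] − [2,5] + [2,3],
  ∂[1,3,6] = [3,6] − [1,6] + [1,3].
The 12×6 boundary matrix has rank 6 and Smith normal form diag(1,1,1,1,1,1).

Now H_k = ker ∂_k / im ∂_{k+1}, so:

  H_0: rank C_0 − rank ∂_1 = 6 − 5 = 1, and the invariant factors of ∂_1 are all 1, so H_0 ≅ Z.
  H_1: rank ker ∂_1 − rank ∂_2 = (12 − 5) − 6 = 1, and the invariant factors of ∂_2 are all 1, so H_1 ≅ Z.
  H_2: rank ker ∂_2 − rank ∂_3 = (6 − 6) − 0 = 0, and there is no ∂_3, so H_2 ≅ 0.

As a check, the Euler characteristic is 6 − 12 + 6 = 0, which agrees with 1 − 1 + 0 = 0.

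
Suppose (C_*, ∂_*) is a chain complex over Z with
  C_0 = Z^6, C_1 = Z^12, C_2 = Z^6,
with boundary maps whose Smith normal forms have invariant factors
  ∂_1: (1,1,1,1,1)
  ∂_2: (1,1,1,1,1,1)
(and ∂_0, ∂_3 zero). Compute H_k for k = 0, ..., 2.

H_0: b_0 = 6 − 0 − 5 = 1; torsion from ∂_1 factors > 1: none. So H_0 ≅ Z.
H_1: b_1 = 12 − 5 − 6 = 1; torsion from ∂_2 factors > 1: none. So H_1 ≅ Z.
H_2: b_2 = 6 − 6 − 0 = 0; torsion from ∂_3 factors > 1: none. So H_2 ≅ 0.

H_0 ≅ Z,  H_1 ≅ Z,  H_2 = 0.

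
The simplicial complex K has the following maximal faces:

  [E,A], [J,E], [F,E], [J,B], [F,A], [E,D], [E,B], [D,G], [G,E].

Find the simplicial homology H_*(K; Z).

Take the total order A < B < D < E < F < G < J on the vertex set. Then K (dimension 1) consists of the simplices:

  0-simplices (7): A, B, D, E, F, G, J
  1-simplices (9): AE, AF, BE, BJ, DE, DG, EF, EG, EJ

so the chain groups are C_0 ≅ Z^7, C_1 ≅ Z^9.

∂_1: C_1 → C_0 is given by ∂[p,q] = [q] − [p].
As a 7×9 matrix over Z this has rank 6, with invariant factors (1,1,1,1,1,1).

Now H_k = ker ∂_k / im ∂_{k+1}, so:

  H_0: rank C_0 − rank ∂_1 = 7 − 6 = 1, and the invariant factors of ∂_1 are all 1, so H_0 ≅ Z.
  H_1: rank ker ∂_1 − rank ∂_2 = (9 − 6) − 0 = 3, and there is no ∂_2, so H_1 ≅ Z^3.

As a check, the Euler characteristic is 7 − 9 = -2, which agrees with 1 − 3 = -2.

H_0 = Z,  H_1 = Z^3.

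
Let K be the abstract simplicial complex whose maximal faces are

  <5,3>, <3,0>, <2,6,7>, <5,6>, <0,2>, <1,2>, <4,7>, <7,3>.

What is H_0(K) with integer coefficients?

H_0 = Z.

Order the vertices as 0 < 1 < 2 < 3 < 4 < 5 < 6 < 7. Listing each simplex with vertices in this order, K has dimension 2 with simplices:

  0-simplices (8): [0], [1], [2], [3], [4], [5], [6], [7]
  1-simplices (10): [0,2], [0,3], [1,2], [2,6], [2,7], [3,5], [3,7], [4,7], [5,6], [6,7]
  2-simplices (1): [2,6,7]

giving chain groups C_0 ≅ Z^8, C_1 ≅ Z^10, C_2 ≅ Z^1.

The boundary map ∂_1: C_1 → C_0 maps an edge to its endpoints' difference, ∂[p,q] = q − p. For instance
  ∂[0,3] = [3] − [0].
The 8×10 boundary matrix has rank 7 and Smith normal form diag(1,1,1,1,1,1,1).

∂_2: C_2 → C_1 acts by ∂[p,q,r] = [q,r] − [p,r] + [p,q]. For instance
  ∂[2,6,7] = [6,7] − [2,7] + [2,6].
The resulting 10×1 matrix has rank 1, and its Smith normal form has invariant factors (1).

From H_k ≅ ker(∂_k) / im(∂_{k+1}) we obtain:

  H_0: rank C_0 − rank ∂_1 = 8 − 7 = 1, and the invariant factors of ∂_1 are all 1, so H_0 = Z.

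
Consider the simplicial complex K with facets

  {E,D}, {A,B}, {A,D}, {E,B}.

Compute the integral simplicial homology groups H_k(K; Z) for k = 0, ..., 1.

H_0 = Z,  H_1 = Z.

We work with the vertex ordering A < B < D < E. The simplices of K, each written with vertices in increasing order, are:

  0-simplices (4): A, B, D, E
  1-simplices (4): AB, AD, BE, DE

giving chain groups C_0 ≅ Z^4, C_1 ≅ Z^4.

The boundary map ∂_1: C_1 → C_0 maps an edge to its endpoints' difference, ∂[p,q] = q − p. For instance
  ∂AB = B − A.
As a 4×4 matrix over Z this has rank 3, with invariant factors (1,1,1).

Reading off H_k = ker ∂_k / im ∂_{k+1}:

  H_0: rank C_0 − rank ∂_1 = 4 − 3 = 1, and the invariant factors of ∂_1 are all 1, so H_0 = Z.
  H_1: rank ker ∂_1 − rank ∂_2 = (4 − 3) − 0 = 1, and there is no ∂_2, so H_1 = Z.

As a check, the Euler characteristic is 4 − 4 = 0, which agrees with 1 − 1 = 0.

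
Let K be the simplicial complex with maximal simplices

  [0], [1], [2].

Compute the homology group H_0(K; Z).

H_0 = Z^3.

We work with the vertex ordering 0 < 1 < 2. The simplices of K, each written with vertices in increasing order, are:

  0-simplices (3): [0], [1], [2]

Hence C_0 ≅ Z^3.

Reading off H_k = ker ∂_k / im ∂_{k+1}:

  H_0: rank C_0 − rank ∂_1 = 3 − 0 = 3, and there is no ∂_1, so H_0 = Z^3.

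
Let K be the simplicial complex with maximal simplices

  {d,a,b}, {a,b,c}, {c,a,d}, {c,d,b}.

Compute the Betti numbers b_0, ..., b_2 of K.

b_0 = 1, b_1 = 0, b_2 = 1.

K has 4 vertices, 6 edges, 4 triangles.
rank ∂_0 = 0, rank ∂_1 = 3 ⇒ b_0 = 4 − 0 − 3 = 1; all invariant factors of ∂_1 are 1 so no torsion. So H_0 = Z.
rank ∂_1 = 3, rank ∂_2 = 3 ⇒ b_1 = 6 − 3 − 3 = 0; all invariant factors of ∂_2 are 1 so no torsion. So H_1 = 0.
rank ∂_2 = 3, rank ∂_3 = 0 ⇒ b_2 = 4 − 3 − 0 = 1. So H_2 = Z.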